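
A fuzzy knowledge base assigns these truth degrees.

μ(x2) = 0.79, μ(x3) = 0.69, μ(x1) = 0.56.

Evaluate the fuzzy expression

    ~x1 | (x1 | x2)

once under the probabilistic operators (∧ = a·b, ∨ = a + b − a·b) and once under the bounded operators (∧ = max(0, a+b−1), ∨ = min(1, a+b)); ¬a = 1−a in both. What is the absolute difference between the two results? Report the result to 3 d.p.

Under probabilistic:
  ~x1 = 1 − 0.5600 = 0.4400
  x1 | x2 = a + b − a·b on (0.5600, 0.7900) = 0.9076
  ~x1 | (x1 | x2) = a + b − a·b on (0.4400, 0.9076) = 0.9483
  → value = 0.9483
Under bounded:
  ~x1 = 1 − 0.56 = 0.44
  x1 | x2 = min(1, a+b) on (0.56, 0.79) = 1.00
  ~x1 | (x1 | x2) = min(1, a+b) on (0.44, 1.00) = 1.00
  → value = 1.0000
|0.9483 − 1.0000| = 0.052

0.052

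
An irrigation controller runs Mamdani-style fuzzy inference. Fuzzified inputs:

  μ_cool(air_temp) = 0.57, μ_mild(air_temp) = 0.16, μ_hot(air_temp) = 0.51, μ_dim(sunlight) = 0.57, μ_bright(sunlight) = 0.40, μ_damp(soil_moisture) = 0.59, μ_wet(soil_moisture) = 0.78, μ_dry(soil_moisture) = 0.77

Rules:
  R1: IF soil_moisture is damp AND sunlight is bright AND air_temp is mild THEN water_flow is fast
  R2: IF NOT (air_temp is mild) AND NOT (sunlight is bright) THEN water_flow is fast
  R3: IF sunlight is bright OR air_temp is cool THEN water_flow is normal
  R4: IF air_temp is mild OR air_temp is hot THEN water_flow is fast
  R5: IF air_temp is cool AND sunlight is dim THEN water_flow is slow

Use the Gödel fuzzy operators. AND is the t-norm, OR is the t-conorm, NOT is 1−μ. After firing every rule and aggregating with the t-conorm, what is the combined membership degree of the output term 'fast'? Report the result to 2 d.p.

0.60

R1: damp=0.59, bright=0.40, mild=0.16; AND[min(a, b)] → w = 0.16
R2: ¬mild=1−0.16=0.84, ¬bright=1−0.40=0.60; AND[min(a, b)] → w = 0.60
R3: bright=0.40, cool=0.57; OR[max(a, b)] → w = 0.57
R4: mild=0.16, hot=0.51; OR[max(a, b)] → w = 0.51
R5: cool=0.57, dim=0.57; AND[min(a, b)] → w = 0.57
Rules with consequent 'fast': {R1, R2, R4} → strengths 0.16, 0.60, 0.51
Aggregate via t-conorm [max(a, b)]: 0.60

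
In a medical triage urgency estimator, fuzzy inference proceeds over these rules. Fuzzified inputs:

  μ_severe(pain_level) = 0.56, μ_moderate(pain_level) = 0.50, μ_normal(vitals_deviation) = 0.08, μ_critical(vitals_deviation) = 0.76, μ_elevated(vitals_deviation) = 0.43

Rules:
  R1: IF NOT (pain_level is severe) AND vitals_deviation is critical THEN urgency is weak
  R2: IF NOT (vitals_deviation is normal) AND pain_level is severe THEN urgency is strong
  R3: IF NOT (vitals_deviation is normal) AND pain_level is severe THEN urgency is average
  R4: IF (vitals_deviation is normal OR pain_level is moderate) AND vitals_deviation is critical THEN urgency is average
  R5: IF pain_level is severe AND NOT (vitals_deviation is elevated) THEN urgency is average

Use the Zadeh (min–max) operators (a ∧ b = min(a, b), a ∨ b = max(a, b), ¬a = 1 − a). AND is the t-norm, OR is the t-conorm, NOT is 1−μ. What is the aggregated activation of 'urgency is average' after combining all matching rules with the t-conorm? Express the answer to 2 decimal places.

0.56

R1: ¬severe=1−0.56=0.44, critical=0.76; AND[min(a, b)] → w = 0.44
R2: ¬normal=1−0.08=0.92, severe=0.56; AND[min(a, b)] → w = 0.56
R3: ¬normal=1−0.08=0.92, severe=0.56; AND[min(a, b)] → w = 0.56
R4: (normal=0.08 OR moderate=0.50) = 0.50; AND[min(a, b)] with critical=0.76 → w = 0.50
R5: severe=0.56, ¬elevated=1−0.43=0.57; AND[min(a, b)] → w = 0.56
Rules with consequent 'average': {R3, R4, R5} → strengths 0.56, 0.50, 0.56
Aggregate via t-conorm [max(a, b)]: 0.56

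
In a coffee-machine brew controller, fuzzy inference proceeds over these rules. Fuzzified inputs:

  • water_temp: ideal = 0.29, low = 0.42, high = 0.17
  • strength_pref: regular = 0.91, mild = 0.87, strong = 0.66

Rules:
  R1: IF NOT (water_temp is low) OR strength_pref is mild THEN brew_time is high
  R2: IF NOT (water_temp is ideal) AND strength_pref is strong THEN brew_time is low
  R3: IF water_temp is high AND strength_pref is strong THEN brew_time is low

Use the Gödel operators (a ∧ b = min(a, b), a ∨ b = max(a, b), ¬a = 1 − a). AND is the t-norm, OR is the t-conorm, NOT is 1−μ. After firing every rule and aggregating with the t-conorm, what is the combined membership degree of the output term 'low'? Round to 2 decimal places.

0.66

R1: ¬low=1−0.42=0.58, mild=0.87; OR[max(a, b)] → w = 0.87
R2: ¬ideal=1−0.29=0.71, strong=0.66; AND[min(a, b)] → w = 0.66
R3: high=0.17, strong=0.66; AND[min(a, b)] → w = 0.17
Rules with consequent 'low': {R2, R3} → strengths 0.66, 0.17
Aggregate via t-conorm [max(a, b)]: 0.66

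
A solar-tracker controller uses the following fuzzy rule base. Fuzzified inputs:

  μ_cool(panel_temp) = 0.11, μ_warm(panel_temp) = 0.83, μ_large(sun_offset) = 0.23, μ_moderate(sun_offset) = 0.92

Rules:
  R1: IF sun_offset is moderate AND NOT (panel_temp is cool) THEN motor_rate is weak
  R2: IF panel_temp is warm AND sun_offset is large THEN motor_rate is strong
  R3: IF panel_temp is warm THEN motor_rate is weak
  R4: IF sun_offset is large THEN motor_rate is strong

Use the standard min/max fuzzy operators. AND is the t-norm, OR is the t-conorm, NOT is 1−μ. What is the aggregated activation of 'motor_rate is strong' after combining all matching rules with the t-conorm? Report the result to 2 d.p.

R1: moderate=0.92, ¬cool=1−0.11=0.89; AND[min(a, b)] → w = 0.89
R2: warm=0.83, large=0.23; AND[min(a, b)] → w = 0.23
R3: warm=0.83 → w = 0.83
R4: large=0.23 → w = 0.23
Rules with consequent 'strong': {R2, R4} → strengths 0.23, 0.23
Aggregate via t-conorm [max(a, b)]: 0.23

0.23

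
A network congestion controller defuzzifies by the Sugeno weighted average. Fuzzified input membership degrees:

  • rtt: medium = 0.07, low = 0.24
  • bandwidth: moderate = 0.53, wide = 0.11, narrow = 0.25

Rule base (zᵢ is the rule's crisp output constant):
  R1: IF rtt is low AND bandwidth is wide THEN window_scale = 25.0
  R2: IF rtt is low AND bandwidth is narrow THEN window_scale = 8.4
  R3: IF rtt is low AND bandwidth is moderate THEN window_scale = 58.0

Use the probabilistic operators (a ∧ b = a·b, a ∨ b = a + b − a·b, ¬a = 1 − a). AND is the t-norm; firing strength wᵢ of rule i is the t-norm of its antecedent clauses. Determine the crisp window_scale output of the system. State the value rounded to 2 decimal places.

39.99

R1 (z=25.0): low=0.24, wide=0.11; AND[a·b] → w = 0.0264
R2 (z=8.4): low=0.24, narrow=0.25; AND[a·b] → w = 0.0600
R3 (z=58.0): low=0.24, moderate=0.53; AND[a·b] → w = 0.1272
Weighted average = (0.0264·25.0 + 0.0600·8.4 + 0.1272·58.0) / (0.0264 + 0.0600 + 0.1272)
  = 8.5416 / 0.2136 = 39.99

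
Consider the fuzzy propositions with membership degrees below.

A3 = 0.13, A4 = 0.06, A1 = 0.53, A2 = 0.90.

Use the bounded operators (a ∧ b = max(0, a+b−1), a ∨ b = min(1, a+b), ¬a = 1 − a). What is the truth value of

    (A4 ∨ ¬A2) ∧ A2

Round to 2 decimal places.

0.06

¬A2 = 1 − 0.90 = 0.10
A4 ∨ ¬A2 = min(1, a+b) on (0.06, 0.10) = 0.16
(A4 ∨ ¬A2) ∧ A2 = max(0, a+b−1) on (0.16, 0.90) = 0.06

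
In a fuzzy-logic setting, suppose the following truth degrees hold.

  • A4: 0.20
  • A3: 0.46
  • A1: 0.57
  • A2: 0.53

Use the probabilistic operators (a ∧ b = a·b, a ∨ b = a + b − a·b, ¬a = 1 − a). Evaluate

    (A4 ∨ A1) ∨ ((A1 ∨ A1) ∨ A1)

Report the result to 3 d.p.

0.973

A4 ∨ A1 = a + b − a·b on (0.2000, 0.5700) = 0.6560
A1 ∨ A1 = a + b − a·b on (0.5700, 0.5700) = 0.8151
(A1 ∨ A1) ∨ A1 = a + b − a·b on (0.8151, 0.5700) = 0.9205
(A4 ∨ A1) ∨ ((A1 ∨ A1) ∨ A1) = a + b − a·b on (0.6560, 0.9205) = 0.9726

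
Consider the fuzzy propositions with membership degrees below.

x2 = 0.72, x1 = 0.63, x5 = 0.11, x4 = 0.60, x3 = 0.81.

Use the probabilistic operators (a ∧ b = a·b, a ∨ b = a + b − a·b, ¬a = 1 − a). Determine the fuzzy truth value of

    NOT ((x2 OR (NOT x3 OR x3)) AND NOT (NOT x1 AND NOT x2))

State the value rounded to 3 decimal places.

NOT x3 = 1 − 0.8100 = 0.1900
NOT x3 OR x3 = a + b − a·b on (0.1900, 0.8100) = 0.8461
x2 OR (NOT x3 OR x3) = a + b − a·b on (0.7200, 0.8461) = 0.9569
NOT x1 = 1 − 0.6300 = 0.3700
NOT x2 = 1 − 0.7200 = 0.2800
NOT x1 AND NOT x2 = a·b on (0.3700, 0.2800) = 0.1036
NOT (NOT x1 AND NOT x2) = 1 − 0.1036 = 0.8964
(x2 OR (NOT x3 OR x3)) AND NOT (NOT x1 AND NOT x2) = a·b on (0.9569, 0.8964) = 0.8578
NOT ((x2 OR (NOT x3 OR x3)) AND NOT (NOT x1 AND NOT x2)) = 1 − 0.8578 = 0.1422

0.142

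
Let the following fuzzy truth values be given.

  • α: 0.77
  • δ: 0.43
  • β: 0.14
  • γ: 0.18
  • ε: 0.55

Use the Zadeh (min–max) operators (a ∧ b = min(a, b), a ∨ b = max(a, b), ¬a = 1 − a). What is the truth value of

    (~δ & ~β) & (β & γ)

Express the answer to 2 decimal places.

0.14

~δ = 1 − 0.43 = 0.57
~β = 1 − 0.14 = 0.86
~δ & ~β = min(a, b) on (0.57, 0.86) = 0.57
β & γ = min(a, b) on (0.14, 0.18) = 0.14
(~δ & ~β) & (β & γ) = min(a, b) on (0.57, 0.14) = 0.14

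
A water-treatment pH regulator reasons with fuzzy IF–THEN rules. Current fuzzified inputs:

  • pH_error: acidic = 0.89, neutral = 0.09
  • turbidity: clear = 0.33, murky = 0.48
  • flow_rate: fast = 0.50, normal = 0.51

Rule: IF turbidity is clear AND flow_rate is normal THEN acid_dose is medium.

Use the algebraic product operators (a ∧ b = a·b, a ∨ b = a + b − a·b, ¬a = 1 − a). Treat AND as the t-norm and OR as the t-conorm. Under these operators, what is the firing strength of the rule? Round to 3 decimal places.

0.168

firing strength: clear=0.33, normal=0.51; AND[a·b] → w = 0.1683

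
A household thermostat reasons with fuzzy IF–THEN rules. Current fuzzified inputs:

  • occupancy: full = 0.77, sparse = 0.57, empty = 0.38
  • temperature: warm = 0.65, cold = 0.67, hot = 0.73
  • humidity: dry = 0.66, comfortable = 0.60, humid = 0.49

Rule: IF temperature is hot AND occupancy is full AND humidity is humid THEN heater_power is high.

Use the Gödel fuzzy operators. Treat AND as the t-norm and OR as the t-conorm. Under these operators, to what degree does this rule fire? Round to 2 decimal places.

0.49

firing strength: hot=0.73, full=0.77, humid=0.49; AND[min(a, b)] → w = 0.49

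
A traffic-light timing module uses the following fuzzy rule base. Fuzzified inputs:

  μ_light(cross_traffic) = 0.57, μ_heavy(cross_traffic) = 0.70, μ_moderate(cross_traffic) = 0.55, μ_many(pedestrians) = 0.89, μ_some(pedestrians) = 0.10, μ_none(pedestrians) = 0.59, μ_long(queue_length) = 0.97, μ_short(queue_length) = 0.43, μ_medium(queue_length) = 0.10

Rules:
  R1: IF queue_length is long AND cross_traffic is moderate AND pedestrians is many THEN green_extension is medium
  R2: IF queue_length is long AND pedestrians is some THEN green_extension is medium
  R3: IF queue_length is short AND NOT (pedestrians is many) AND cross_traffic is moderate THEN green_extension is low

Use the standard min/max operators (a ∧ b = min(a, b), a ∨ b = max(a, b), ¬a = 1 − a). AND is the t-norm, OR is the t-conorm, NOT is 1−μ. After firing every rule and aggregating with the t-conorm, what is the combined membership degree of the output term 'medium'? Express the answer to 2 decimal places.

R1: long=0.97, moderate=0.55, many=0.89; AND[min(a, b)] → w = 0.55
R2: long=0.97, some=0.10; AND[min(a, b)] → w = 0.10
R3: short=0.43, ¬many=1−0.89=0.11, moderate=0.55; AND[min(a, b)] → w = 0.11
Rules with consequent 'medium': {R1, R2} → strengths 0.55, 0.10
Aggregate via t-conorm [max(a, b)]: 0.55

0.55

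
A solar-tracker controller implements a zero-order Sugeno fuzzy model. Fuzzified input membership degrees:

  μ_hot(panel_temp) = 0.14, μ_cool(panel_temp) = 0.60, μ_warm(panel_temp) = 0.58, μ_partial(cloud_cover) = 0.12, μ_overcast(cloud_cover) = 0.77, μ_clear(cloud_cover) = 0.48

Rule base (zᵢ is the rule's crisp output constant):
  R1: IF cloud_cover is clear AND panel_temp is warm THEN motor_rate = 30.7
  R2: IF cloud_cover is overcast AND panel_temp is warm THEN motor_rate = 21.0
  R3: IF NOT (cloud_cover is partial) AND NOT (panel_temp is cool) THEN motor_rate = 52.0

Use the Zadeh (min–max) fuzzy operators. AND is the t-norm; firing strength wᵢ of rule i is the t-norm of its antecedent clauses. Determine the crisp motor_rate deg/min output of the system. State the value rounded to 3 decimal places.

R1 (z=30.7): clear=0.48, warm=0.58; AND[min(a, b)] → w = 0.48
R2 (z=21.0): overcast=0.77, warm=0.58; AND[min(a, b)] → w = 0.58
R3 (z=52.0): ¬partial=1−0.12=0.88, ¬cool=1−0.60=0.40; AND[min(a, b)] → w = 0.40
Weighted average = (0.48·30.7 + 0.58·21.0 + 0.40·52.0) / (0.48 + 0.58 + 0.40)
  = 47.7160 / 1.4600 = 32.682

32.682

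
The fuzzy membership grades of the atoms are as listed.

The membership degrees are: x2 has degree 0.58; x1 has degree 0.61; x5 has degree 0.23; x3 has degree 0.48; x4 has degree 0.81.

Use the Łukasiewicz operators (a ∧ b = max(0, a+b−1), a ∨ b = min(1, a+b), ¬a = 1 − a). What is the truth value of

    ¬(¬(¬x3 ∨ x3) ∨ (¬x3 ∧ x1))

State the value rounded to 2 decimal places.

0.87

¬x3 = 1 − 0.48 = 0.52
¬x3 ∨ x3 = min(1, a+b) on (0.52, 0.48) = 1.00
¬(¬x3 ∨ x3) = 1 − 1.00 = 0.00
¬x3 = 1 − 0.48 = 0.52
¬x3 ∧ x1 = max(0, a+b−1) on (0.52, 0.61) = 0.13
¬(¬x3 ∨ x3) ∨ (¬x3 ∧ x1) = min(1, a+b) on (0.00, 0.13) = 0.13
¬(¬(¬x3 ∨ x3) ∨ (¬x3 ∧ x1)) = 1 − 0.13 = 0.87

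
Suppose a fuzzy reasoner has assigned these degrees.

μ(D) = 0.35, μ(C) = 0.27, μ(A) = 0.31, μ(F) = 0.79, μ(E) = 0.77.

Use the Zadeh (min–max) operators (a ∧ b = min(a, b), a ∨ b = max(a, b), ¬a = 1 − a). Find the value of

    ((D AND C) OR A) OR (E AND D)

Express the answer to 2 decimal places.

D AND C = min(a, b) on (0.35, 0.27) = 0.27
(D AND C) OR A = max(a, b) on (0.27, 0.31) = 0.31
E AND D = min(a, b) on (0.77, 0.35) = 0.35
((D AND C) OR A) OR (E AND D) = max(a, b) on (0.31, 0.35) = 0.35

0.35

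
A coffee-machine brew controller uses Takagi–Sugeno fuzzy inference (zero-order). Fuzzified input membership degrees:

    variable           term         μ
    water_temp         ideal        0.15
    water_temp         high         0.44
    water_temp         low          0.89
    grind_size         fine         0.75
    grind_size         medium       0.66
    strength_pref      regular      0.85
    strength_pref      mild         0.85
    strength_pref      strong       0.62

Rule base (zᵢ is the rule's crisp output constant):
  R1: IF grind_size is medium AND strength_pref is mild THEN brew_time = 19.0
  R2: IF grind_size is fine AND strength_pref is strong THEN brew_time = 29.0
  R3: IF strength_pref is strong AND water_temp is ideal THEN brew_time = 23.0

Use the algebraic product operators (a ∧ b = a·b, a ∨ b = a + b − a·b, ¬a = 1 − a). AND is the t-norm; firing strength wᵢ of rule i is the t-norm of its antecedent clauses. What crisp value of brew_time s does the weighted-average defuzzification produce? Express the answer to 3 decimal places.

23.488

R1 (z=19.0): medium=0.66, mild=0.85; AND[a·b] → w = 0.5610
R2 (z=29.0): fine=0.75, strong=0.62; AND[a·b] → w = 0.4650
R3 (z=23.0): strong=0.62, ideal=0.15; AND[a·b] → w = 0.0930
Weighted average = (0.5610·19.0 + 0.4650·29.0 + 0.0930·23.0) / (0.5610 + 0.4650 + 0.0930)
  = 26.2830 / 1.1190 = 23.488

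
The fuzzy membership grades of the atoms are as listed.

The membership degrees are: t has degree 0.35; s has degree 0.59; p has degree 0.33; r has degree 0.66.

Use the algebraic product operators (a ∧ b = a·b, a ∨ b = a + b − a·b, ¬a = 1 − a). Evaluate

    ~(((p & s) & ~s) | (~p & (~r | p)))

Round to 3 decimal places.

0.576

p & s = a·b on (0.3300, 0.5900) = 0.1947
~s = 1 − 0.5900 = 0.4100
(p & s) & ~s = a·b on (0.1947, 0.4100) = 0.0798
~p = 1 − 0.3300 = 0.6700
~r = 1 − 0.6600 = 0.3400
~r | p = a + b − a·b on (0.3400, 0.3300) = 0.5578
~p & (~r | p) = a·b on (0.6700, 0.5578) = 0.3737
((p & s) & ~s) | (~p & (~r | p)) = a + b − a·b on (0.0798, 0.3737) = 0.4237
~(((p & s) & ~s) | (~p & (~r | p))) = 1 − 0.4237 = 0.5763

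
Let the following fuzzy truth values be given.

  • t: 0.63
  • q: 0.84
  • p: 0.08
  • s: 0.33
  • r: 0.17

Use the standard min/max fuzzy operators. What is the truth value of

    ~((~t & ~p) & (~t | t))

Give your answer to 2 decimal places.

~t = 1 − 0.63 = 0.37
~p = 1 − 0.08 = 0.92
~t & ~p = min(a, b) on (0.37, 0.92) = 0.37
~t = 1 − 0.63 = 0.37
~t | t = max(a, b) on (0.37, 0.63) = 0.63
(~t & ~p) & (~t | t) = min(a, b) on (0.37, 0.63) = 0.37
~((~t & ~p) & (~t | t)) = 1 − 0.37 = 0.63

0.63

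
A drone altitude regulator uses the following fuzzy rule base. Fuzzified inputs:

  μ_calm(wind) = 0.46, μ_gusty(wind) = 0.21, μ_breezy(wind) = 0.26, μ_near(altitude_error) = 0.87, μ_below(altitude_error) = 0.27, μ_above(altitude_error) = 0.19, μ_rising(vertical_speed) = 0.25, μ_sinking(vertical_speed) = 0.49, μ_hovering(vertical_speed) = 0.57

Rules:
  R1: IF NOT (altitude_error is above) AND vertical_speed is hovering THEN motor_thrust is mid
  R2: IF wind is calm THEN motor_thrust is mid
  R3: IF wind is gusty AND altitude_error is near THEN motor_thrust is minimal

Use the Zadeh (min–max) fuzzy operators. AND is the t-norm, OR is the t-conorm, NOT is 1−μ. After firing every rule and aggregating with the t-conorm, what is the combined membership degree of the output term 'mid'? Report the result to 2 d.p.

0.57

R1: ¬above=1−0.19=0.81, hovering=0.57; AND[min(a, b)] → w = 0.57
R2: calm=0.46 → w = 0.46
R3: gusty=0.21, near=0.87; AND[min(a, b)] → w = 0.21
Rules with consequent 'mid': {R1, R2} → strengths 0.57, 0.46
Aggregate via t-conorm [max(a, b)]: 0.57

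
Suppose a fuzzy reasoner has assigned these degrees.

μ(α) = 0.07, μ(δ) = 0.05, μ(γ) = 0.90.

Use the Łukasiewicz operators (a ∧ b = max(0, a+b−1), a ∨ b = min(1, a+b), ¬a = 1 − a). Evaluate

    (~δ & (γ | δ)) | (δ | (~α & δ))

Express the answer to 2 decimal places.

0.95

~δ = 1 − 0.05 = 0.95
γ | δ = min(1, a+b) on (0.90, 0.05) = 0.95
~δ & (γ | δ) = max(0, a+b−1) on (0.95, 0.95) = 0.90
~α = 1 − 0.07 = 0.93
~α & δ = max(0, a+b−1) on (0.93, 0.05) = 0.00
δ | (~α & δ) = min(1, a+b) on (0.05, 0.00) = 0.05
(~δ & (γ | δ)) | (δ | (~α & δ)) = min(1, a+b) on (0.90, 0.05) = 0.95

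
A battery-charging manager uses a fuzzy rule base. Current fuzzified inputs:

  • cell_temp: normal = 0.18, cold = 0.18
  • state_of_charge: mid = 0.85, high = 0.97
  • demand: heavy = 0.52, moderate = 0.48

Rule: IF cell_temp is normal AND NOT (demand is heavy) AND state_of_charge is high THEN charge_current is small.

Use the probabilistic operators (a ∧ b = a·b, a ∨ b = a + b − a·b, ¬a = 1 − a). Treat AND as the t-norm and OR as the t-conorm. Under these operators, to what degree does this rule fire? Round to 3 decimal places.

firing strength: normal=0.18, ¬heavy=1−0.52=0.48, high=0.97; AND[a·b] → w = 0.0838

0.084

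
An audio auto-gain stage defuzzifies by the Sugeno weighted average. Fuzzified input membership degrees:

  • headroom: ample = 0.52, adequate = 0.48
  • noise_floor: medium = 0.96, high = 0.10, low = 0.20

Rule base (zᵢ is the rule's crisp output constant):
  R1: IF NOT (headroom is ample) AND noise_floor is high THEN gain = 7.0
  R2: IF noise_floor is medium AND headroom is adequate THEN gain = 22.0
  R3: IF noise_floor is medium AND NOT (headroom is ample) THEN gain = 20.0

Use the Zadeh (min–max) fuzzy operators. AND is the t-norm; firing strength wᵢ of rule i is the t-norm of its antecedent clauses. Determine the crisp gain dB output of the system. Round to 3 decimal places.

R1 (z=7.0): ¬ample=1−0.52=0.48, high=0.10; AND[min(a, b)] → w = 0.10
R2 (z=22.0): medium=0.96, adequate=0.48; AND[min(a, b)] → w = 0.48
R3 (z=20.0): medium=0.96, ¬ample=1−0.52=0.48; AND[min(a, b)] → w = 0.48
Weighted average = (0.10·7.0 + 0.48·22.0 + 0.48·20.0) / (0.10 + 0.48 + 0.48)
  = 20.8600 / 1.0600 = 19.679

19.679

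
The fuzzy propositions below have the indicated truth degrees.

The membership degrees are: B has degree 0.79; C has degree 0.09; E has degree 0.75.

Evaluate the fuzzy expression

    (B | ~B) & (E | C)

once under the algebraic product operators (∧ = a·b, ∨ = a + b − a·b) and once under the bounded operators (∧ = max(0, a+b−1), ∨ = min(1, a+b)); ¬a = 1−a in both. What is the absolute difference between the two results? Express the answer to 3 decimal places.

0.196

Under algebraic product:
  ~B = 1 − 0.7900 = 0.2100
  B | ~B = a + b − a·b on (0.7900, 0.2100) = 0.8341
  E | C = a + b − a·b on (0.7500, 0.0900) = 0.7725
  (B | ~B) & (E | C) = a·b on (0.8341, 0.7725) = 0.6443
  → value = 0.6443
Under bounded:
  ~B = 1 − 0.79 = 0.21
  B | ~B = min(1, a+b) on (0.79, 0.21) = 1.00
  E | C = min(1, a+b) on (0.75, 0.09) = 0.84
  (B | ~B) & (E | C) = max(0, a+b−1) on (1.00, 0.84) = 0.84
  → value = 0.8400
|0.6443 − 0.8400| = 0.196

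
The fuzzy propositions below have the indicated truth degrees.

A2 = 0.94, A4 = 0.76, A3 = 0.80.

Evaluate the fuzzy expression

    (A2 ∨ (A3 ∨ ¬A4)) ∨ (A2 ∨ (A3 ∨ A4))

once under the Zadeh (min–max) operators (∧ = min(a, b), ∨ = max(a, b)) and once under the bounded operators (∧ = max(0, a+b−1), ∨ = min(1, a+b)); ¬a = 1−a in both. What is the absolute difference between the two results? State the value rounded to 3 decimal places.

0.060

Under Zadeh (min–max):
  ¬A4 = 1 − 0.76 = 0.24
  A3 ∨ ¬A4 = max(a, b) on (0.80, 0.24) = 0.80
  A2 ∨ (A3 ∨ ¬A4) = max(a, b) on (0.94, 0.80) = 0.94
  A3 ∨ A4 = max(a, b) on (0.80, 0.76) = 0.80
  A2 ∨ (A3 ∨ A4) = max(a, b) on (0.94, 0.80) = 0.94
  (A2 ∨ (A3 ∨ ¬A4)) ∨ (A2 ∨ (A3 ∨ A4)) = max(a, b) on (0.94, 0.94) = 0.94
  → value = 0.9400
Under bounded:
  ¬A4 = 1 − 0.76 = 0.24
  A3 ∨ ¬A4 = min(1, a+b) on (0.80, 0.24) = 1.00
  A2 ∨ (A3 ∨ ¬A4) = min(1, a+b) on (0.94, 1.00) = 1.00
  A3 ∨ A4 = min(1, a+b) on (0.80, 0.76) = 1.00
  A2 ∨ (A3 ∨ A4) = min(1, a+b) on (0.94, 1.00) = 1.00
  (A2 ∨ (A3 ∨ ¬A4)) ∨ (A2 ∨ (A3 ∨ A4)) = min(1, a+b) on (1.00, 1.00) = 1.00
  → value = 1.0000
|0.9400 − 1.0000| = 0.060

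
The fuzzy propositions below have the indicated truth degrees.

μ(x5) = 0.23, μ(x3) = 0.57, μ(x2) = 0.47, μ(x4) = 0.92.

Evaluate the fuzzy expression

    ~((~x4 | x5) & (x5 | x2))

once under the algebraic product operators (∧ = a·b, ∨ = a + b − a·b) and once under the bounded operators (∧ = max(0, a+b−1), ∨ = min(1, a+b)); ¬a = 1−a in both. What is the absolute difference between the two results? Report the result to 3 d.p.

Under algebraic product:
  ~x4 = 1 − 0.9200 = 0.0800
  ~x4 | x5 = a + b − a·b on (0.0800, 0.2300) = 0.2916
  x5 | x2 = a + b − a·b on (0.2300, 0.4700) = 0.5919
  (~x4 | x5) & (x5 | x2) = a·b on (0.2916, 0.5919) = 0.1726
  ~((~x4 | x5) & (x5 | x2)) = 1 − 0.1726 = 0.8274
  → value = 0.8274
Under bounded:
  ~x4 = 1 − 0.92 = 0.08
  ~x4 | x5 = min(1, a+b) on (0.08, 0.23) = 0.31
  x5 | x2 = min(1, a+b) on (0.23, 0.47) = 0.70
  (~x4 | x5) & (x5 | x2) = max(0, a+b−1) on (0.31, 0.70) = 0.01
  ~((~x4 | x5) & (x5 | x2)) = 1 − 0.01 = 0.99
  → value = 0.9900
|0.8274 − 0.9900| = 0.163

0.163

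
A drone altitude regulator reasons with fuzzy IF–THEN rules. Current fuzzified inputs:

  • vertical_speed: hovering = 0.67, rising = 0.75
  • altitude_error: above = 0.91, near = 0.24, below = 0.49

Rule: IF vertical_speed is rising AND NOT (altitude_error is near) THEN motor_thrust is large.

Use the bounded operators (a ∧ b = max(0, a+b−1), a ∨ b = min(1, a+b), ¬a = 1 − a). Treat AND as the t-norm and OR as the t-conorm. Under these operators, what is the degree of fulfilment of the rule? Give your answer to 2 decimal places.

0.51

firing strength: rising=0.75, ¬near=1−0.24=0.76; AND[max(0, a+b−1)] → w = 0.51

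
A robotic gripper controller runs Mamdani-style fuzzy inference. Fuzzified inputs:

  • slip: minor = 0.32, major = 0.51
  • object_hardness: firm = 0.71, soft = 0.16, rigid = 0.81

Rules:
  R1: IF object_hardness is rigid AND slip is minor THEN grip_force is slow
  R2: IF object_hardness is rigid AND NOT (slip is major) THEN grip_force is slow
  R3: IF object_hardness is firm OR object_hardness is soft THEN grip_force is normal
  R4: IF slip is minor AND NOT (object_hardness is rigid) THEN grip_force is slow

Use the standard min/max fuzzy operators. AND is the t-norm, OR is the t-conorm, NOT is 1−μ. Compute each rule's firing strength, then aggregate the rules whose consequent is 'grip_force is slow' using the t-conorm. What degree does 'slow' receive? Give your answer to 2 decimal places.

R1: rigid=0.81, minor=0.32; AND[min(a, b)] → w = 0.32
R2: rigid=0.81, ¬major=1−0.51=0.49; AND[min(a, b)] → w = 0.49
R3: firm=0.71, soft=0.16; OR[max(a, b)] → w = 0.71
R4: minor=0.32, ¬rigid=1−0.81=0.19; AND[min(a, b)] → w = 0.19
Rules with consequent 'slow': {R1, R2, R4} → strengths 0.32, 0.49, 0.19
Aggregate via t-conorm [max(a, b)]: 0.49

0.49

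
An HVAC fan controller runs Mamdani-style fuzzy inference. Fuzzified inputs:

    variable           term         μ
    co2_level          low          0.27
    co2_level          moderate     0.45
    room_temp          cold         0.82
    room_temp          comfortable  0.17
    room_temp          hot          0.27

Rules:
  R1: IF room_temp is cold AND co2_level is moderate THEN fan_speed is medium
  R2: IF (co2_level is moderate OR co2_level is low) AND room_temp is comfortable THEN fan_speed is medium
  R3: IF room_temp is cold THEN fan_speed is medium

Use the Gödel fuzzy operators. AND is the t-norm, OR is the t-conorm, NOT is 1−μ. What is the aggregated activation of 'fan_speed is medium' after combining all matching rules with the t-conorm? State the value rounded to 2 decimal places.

0.82

R1: cold=0.82, moderate=0.45; AND[min(a, b)] → w = 0.45
R2: (moderate=0.45 OR low=0.27) = 0.45; AND[min(a, b)] with comfortable=0.17 → w = 0.17
R3: cold=0.82 → w = 0.82
Rules with consequent 'medium': {R1, R2, R3} → strengths 0.45, 0.17, 0.82
Aggregate via t-conorm [max(a, b)]: 0.82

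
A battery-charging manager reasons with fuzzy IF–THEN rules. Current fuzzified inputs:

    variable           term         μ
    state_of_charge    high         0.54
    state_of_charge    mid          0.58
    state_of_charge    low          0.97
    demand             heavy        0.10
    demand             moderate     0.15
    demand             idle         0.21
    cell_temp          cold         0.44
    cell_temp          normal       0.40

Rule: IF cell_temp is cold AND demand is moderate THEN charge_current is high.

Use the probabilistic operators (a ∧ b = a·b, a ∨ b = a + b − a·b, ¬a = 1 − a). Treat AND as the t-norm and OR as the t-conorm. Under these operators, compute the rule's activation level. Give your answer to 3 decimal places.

0.066

firing strength: cold=0.44, moderate=0.15; AND[a·b] → w = 0.0660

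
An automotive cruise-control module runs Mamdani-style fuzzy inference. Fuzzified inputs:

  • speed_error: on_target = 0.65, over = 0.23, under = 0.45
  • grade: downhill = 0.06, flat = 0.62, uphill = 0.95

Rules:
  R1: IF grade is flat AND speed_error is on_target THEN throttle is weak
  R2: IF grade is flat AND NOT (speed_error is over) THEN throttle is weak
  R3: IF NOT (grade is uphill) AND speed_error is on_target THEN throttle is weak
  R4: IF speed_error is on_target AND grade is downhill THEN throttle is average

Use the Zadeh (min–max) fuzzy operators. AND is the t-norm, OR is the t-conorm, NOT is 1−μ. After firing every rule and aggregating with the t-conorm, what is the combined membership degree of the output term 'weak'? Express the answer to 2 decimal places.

R1: flat=0.62, on_target=0.65; AND[min(a, b)] → w = 0.62
R2: flat=0.62, ¬over=1−0.23=0.77; AND[min(a, b)] → w = 0.62
R3: ¬uphill=1−0.95=0.05, on_target=0.65; AND[min(a, b)] → w = 0.05
R4: on_target=0.65, downhill=0.06; AND[min(a, b)] → w = 0.06
Rules with consequent 'weak': {R1, R2, R3} → strengths 0.62, 0.62, 0.05
Aggregate via t-conorm [max(a, b)]: 0.62

0.62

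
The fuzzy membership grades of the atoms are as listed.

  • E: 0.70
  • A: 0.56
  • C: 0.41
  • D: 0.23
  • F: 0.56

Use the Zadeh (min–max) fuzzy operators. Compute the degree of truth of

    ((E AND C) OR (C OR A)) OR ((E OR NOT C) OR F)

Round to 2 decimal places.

0.70

E AND C = min(a, b) on (0.70, 0.41) = 0.41
C OR A = max(a, b) on (0.41, 0.56) = 0.56
(E AND C) OR (C OR A) = max(a, b) on (0.41, 0.56) = 0.56
NOT C = 1 − 0.41 = 0.59
E OR NOT C = max(a, b) on (0.70, 0.59) = 0.70
(E OR NOT C) OR F = max(a, b) on (0.70, 0.56) = 0.70
((E AND C) OR (C OR A)) OR ((E OR NOT C) OR F) = max(a, b) on (0.56, 0.70) = 0.70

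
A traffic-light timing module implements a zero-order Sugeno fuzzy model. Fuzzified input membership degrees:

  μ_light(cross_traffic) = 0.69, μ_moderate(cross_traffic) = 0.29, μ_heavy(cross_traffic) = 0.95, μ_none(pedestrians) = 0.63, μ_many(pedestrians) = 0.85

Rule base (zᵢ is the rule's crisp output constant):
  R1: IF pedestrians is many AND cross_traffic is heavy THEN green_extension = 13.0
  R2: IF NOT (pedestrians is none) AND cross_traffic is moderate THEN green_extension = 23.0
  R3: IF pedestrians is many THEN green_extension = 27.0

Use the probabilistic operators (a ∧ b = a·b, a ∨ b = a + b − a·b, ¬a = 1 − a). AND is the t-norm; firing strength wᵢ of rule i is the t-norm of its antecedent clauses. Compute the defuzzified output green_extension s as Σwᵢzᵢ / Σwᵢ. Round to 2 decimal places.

R1 (z=13.0): many=0.85, heavy=0.95; AND[a·b] → w = 0.8075
R2 (z=23.0): ¬none=1−0.63=0.37, moderate=0.29; AND[a·b] → w = 0.1073
R3 (z=27.0): many=0.85 → w = 0.8500
Weighted average = (0.8075·13.0 + 0.1073·23.0 + 0.8500·27.0) / (0.8075 + 0.1073 + 0.8500)
  = 35.9154 / 1.7648 = 20.35

20.35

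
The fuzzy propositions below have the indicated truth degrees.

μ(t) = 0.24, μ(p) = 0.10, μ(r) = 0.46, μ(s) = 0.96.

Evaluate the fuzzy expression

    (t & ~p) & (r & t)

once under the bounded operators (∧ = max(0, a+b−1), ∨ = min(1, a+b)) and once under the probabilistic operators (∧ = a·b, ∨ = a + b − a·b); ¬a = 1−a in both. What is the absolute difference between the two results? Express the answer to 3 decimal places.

Under bounded:
  ~p = 1 − 0.10 = 0.90
  t & ~p = max(0, a+b−1) on (0.24, 0.90) = 0.14
  r & t = max(0, a+b−1) on (0.46, 0.24) = 0.00
  (t & ~p) & (r & t) = max(0, a+b−1) on (0.14, 0.00) = 0.00
  → value = 0.0000
Under probabilistic:
  ~p = 1 − 0.1000 = 0.9000
  t & ~p = a·b on (0.2400, 0.9000) = 0.2160
  r & t = a·b on (0.4600, 0.2400) = 0.1104
  (t & ~p) & (r & t) = a·b on (0.2160, 0.1104) = 0.0238
  → value = 0.0238
|0.0000 − 0.0238| = 0.024

0.024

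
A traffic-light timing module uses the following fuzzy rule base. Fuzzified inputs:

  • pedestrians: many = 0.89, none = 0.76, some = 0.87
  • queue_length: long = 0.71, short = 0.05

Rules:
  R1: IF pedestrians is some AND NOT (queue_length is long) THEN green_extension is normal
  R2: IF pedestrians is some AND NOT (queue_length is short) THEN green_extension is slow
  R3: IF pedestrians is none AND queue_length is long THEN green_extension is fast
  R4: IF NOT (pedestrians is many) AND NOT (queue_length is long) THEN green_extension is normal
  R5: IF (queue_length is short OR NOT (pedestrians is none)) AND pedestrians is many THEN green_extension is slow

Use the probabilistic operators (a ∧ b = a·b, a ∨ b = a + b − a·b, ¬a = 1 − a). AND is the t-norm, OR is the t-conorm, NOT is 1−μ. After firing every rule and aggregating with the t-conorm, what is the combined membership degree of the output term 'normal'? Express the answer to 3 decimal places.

0.276

R1: some=0.87, ¬long=1−0.71=0.29; AND[a·b] → w = 0.2523
R2: some=0.87, ¬short=1−0.05=0.95; AND[a·b] → w = 0.8265
R3: none=0.76, long=0.71; AND[a·b] → w = 0.5396
R4: ¬many=1−0.89=0.11, ¬long=1−0.71=0.29; AND[a·b] → w = 0.0319
R5: (short=0.05 OR ¬none=1−0.76=0.24) = 0.2780; AND[a·b] with many=0.89 → w = 0.2474
Rules with consequent 'normal': {R1, R4} → strengths 0.2523, 0.0319
Aggregate via t-conorm [a + b − a·b]: 0.2762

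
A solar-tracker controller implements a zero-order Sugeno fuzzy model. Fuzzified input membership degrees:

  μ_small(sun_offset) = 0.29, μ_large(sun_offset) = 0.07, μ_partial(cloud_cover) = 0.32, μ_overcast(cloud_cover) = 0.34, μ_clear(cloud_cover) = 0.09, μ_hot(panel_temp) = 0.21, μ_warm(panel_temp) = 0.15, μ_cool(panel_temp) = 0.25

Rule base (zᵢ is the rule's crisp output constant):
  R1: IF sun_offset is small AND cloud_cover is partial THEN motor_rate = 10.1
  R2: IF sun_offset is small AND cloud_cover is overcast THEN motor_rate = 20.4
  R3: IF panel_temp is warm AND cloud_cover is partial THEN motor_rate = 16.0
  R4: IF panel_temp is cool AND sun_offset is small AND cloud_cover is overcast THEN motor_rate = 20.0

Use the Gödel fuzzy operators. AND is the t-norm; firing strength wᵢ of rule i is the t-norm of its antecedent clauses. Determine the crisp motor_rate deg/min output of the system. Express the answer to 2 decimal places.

16.58

R1 (z=10.1): small=0.29, partial=0.32; AND[min(a, b)] → w = 0.29
R2 (z=20.4): small=0.29, overcast=0.34; AND[min(a, b)] → w = 0.29
R3 (z=16.0): warm=0.15, partial=0.32; AND[min(a, b)] → w = 0.15
R4 (z=20.0): cool=0.25, small=0.29, overcast=0.34; AND[min(a, b)] → w = 0.25
Weighted average = (0.29·10.1 + 0.29·20.4 + 0.15·16.0 + 0.25·20.0) / (0.29 + 0.29 + 0.15 + 0.25)
  = 16.2450 / 0.9800 = 16.58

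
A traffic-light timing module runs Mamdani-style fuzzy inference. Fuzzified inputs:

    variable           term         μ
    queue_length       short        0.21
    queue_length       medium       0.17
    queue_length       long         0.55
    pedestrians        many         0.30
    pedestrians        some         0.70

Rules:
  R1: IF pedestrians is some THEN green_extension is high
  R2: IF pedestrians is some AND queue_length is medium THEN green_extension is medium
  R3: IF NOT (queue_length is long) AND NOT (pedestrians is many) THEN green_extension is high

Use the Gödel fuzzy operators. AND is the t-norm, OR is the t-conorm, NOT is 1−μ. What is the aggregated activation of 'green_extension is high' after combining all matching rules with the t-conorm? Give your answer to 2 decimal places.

0.70

R1: some=0.70 → w = 0.70
R2: some=0.70, medium=0.17; AND[min(a, b)] → w = 0.17
R3: ¬long=1−0.55=0.45, ¬many=1−0.30=0.70; AND[min(a, b)] → w = 0.45
Rules with consequent 'high': {R1, R3} → strengths 0.70, 0.45
Aggregate via t-conorm [max(a, b)]: 0.70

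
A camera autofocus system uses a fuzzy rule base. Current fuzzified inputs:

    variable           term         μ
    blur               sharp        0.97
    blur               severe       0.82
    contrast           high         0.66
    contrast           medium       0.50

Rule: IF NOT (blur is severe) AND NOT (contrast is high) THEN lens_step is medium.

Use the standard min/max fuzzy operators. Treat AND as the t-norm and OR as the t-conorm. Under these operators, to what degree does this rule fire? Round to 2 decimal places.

0.18

firing strength: ¬severe=1−0.82=0.18, ¬high=1−0.66=0.34; AND[min(a, b)] → w = 0.18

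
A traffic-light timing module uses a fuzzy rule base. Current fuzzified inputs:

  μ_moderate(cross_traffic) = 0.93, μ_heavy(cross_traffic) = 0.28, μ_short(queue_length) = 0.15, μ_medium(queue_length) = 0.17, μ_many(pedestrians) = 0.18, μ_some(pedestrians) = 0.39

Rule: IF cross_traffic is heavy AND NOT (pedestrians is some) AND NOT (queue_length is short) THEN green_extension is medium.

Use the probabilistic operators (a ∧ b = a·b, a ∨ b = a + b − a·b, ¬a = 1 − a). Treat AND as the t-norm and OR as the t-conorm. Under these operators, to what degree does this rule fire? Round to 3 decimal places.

0.145

firing strength: heavy=0.28, ¬some=1−0.39=0.61, ¬short=1−0.15=0.85; AND[a·b] → w = 0.1452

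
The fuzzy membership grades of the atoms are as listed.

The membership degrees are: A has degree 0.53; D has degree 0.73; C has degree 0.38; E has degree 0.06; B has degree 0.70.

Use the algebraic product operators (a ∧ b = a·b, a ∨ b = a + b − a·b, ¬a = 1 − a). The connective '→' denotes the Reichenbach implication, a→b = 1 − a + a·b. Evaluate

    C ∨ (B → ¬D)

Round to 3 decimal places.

¬D = 1 − 0.7300 = 0.2700
B → ¬D  [Reichenbach: 1 − a + a·b] with a=0.7000, b=0.2700 → 0.4890
C ∨ (B → ¬D) = a + b − a·b on (0.3800, 0.4890) = 0.6832

0.683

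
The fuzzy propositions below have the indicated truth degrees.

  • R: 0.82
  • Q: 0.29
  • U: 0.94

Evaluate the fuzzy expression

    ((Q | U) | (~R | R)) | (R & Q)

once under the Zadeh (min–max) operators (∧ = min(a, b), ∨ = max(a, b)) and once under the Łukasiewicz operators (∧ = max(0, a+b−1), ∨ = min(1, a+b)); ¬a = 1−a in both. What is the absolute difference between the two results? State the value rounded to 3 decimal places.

Under Zadeh (min–max):
  Q | U = max(a, b) on (0.29, 0.94) = 0.94
  ~R = 1 − 0.82 = 0.18
  ~R | R = max(a, b) on (0.18, 0.82) = 0.82
  (Q | U) | (~R | R) = max(a, b) on (0.94, 0.82) = 0.94
  R & Q = min(a, b) on (0.82, 0.29) = 0.29
  ((Q | U) | (~R | R)) | (R & Q) = max(a, b) on (0.94, 0.29) = 0.94
  → value = 0.9400
Under Łukasiewicz:
  Q | U = min(1, a+b) on (0.29, 0.94) = 1.00
  ~R = 1 − 0.82 = 0.18
  ~R | R = min(1, a+b) on (0.18, 0.82) = 1.00
  (Q | U) | (~R | R) = min(1, a+b) on (1.00, 1.00) = 1.00
  R & Q = max(0, a+b−1) on (0.82, 0.29) = 0.11
  ((Q | U) | (~R | R)) | (R & Q) = min(1, a+b) on (1.00, 0.11) = 1.00
  → value = 1.0000
|0.9400 − 1.0000| = 0.060

0.060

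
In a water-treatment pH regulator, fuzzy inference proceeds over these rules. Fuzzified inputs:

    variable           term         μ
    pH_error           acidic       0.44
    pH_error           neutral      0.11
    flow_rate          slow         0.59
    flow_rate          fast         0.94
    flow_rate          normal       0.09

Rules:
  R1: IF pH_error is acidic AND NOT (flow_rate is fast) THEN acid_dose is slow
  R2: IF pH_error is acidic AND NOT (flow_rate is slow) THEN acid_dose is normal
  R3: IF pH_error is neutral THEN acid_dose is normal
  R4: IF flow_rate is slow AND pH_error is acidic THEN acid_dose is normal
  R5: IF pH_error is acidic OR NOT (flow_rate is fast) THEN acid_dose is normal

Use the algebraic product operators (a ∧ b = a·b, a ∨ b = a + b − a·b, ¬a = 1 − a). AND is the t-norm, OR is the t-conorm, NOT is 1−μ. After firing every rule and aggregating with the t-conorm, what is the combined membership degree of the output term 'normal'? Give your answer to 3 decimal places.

0.716

R1: acidic=0.44, ¬fast=1−0.94=0.06; AND[a·b] → w = 0.0264
R2: acidic=0.44, ¬slow=1−0.59=0.41; AND[a·b] → w = 0.1804
R3: neutral=0.11 → w = 0.1100
R4: slow=0.59, acidic=0.44; AND[a·b] → w = 0.2596
R5: acidic=0.44, ¬fast=1−0.94=0.06; OR[a + b − a·b] → w = 0.4736
Rules with consequent 'normal': {R2, R3, R4, R5} → strengths 0.1804, 0.1100, 0.2596, 0.4736
Aggregate via t-conorm [a + b − a·b]: 0.7157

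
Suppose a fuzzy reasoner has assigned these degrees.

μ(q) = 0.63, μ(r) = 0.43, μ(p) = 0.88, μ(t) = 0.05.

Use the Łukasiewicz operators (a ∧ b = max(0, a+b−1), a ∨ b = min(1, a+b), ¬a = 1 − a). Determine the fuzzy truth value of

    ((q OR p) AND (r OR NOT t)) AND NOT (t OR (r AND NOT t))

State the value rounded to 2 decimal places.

q OR p = min(1, a+b) on (0.63, 0.88) = 1.00
NOT t = 1 − 0.05 = 0.95
r OR NOT t = min(1, a+b) on (0.43, 0.95) = 1.00
(q OR p) AND (r OR NOT t) = max(0, a+b−1) on (1.00, 1.00) = 1.00
NOT t = 1 − 0.05 = 0.95
r AND NOT t = max(0, a+b−1) on (0.43, 0.95) = 0.38
t OR (r AND NOT t) = min(1, a+b) on (0.05, 0.38) = 0.43
NOT (t OR (r AND NOT t)) = 1 − 0.43 = 0.57
((q OR p) AND (r OR NOT t)) AND NOT (t OR (r AND NOT t)) = max(0, a+b−1) on (1.00, 0.57) = 0.57

0.57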